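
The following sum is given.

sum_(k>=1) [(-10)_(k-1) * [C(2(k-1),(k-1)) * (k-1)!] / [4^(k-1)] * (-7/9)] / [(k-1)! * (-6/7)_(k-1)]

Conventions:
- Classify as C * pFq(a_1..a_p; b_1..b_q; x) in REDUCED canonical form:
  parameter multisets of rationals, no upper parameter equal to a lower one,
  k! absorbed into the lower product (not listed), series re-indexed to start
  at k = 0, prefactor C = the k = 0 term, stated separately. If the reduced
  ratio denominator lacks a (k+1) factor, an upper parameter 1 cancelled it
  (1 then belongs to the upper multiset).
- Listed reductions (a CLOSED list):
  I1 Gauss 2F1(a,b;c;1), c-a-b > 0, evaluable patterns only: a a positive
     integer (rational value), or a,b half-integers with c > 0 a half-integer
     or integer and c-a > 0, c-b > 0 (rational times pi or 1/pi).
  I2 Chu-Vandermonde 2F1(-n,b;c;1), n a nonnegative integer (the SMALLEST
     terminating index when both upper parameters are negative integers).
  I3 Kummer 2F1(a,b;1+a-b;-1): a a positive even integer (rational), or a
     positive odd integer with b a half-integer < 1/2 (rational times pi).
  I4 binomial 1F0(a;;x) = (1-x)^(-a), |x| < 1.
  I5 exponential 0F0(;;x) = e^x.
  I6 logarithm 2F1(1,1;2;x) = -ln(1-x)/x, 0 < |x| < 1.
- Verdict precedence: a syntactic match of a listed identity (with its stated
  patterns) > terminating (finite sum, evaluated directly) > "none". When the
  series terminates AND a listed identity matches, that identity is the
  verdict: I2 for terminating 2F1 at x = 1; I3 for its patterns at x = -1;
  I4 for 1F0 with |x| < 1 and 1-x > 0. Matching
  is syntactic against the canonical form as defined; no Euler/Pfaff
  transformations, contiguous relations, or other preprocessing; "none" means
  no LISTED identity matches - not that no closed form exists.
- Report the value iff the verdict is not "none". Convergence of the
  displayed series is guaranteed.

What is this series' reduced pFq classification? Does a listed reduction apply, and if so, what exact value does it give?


Classification (C = -7/9): 2F1 with upper {-10, 1/2}, lower {-6/7}, argument x = 1. Verdict (x = 1): Chu-Vandermonde (I2) applies (terminating 2F1 at x = 1 with n = 10, b = 1/2, c = -6/7). Value: 344978823371/485436948480.

Structural cue: t_0 = -7/9 here, and C(2k,k) (prefactor -7/9) equals 4^k (1/2)_k / k!.
Term ratio: r(k) = 1 * (k-10) (k+1/2) / [(k-6/7) (k+1)] - rational in k. x = 1; t_0 = -7/9; negate the roots.


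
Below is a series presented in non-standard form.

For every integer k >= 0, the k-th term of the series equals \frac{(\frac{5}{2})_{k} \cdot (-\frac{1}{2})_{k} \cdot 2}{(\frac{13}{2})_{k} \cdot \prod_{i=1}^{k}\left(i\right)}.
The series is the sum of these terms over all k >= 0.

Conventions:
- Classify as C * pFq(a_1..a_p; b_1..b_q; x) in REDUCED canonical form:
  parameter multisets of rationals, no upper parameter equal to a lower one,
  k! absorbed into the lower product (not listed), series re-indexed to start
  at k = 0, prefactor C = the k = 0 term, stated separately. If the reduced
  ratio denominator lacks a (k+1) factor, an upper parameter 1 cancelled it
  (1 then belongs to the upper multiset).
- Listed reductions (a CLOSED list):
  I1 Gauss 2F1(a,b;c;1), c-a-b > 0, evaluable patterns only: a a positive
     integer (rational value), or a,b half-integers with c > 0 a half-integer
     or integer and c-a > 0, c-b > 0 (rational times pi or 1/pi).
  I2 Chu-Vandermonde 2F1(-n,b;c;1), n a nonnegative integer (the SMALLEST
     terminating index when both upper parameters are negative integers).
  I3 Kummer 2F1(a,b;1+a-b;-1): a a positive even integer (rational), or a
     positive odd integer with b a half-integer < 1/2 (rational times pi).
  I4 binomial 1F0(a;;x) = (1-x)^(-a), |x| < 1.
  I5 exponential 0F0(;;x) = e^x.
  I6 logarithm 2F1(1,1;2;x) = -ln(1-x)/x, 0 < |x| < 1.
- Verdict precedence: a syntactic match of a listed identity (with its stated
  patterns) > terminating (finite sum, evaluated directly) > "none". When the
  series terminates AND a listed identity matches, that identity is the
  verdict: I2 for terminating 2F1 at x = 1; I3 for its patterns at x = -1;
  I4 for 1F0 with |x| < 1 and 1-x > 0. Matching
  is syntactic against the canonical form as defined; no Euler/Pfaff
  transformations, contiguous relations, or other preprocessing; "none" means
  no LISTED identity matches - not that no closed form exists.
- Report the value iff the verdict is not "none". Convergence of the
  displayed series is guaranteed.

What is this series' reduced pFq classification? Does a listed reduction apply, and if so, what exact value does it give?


Prefactor 2, argument 1: 2F1 with upper {-\frac{1}{2}, \frac{5}{2}} over lower {\frac{13}{2}}. Verdict at x = 1: the half-integer Gauss pattern (I1) matches (x = 1; upper {-\frac{1}{2}, \frac{5}{2}} half-integers, c = \frac{13}{2} in the evaluable pattern). Value: \frac{8085}{16384} \cdot \pi.

Key step: with t_0 = 2, the product of the first k integers (C = 2, x = 1) is k!.
Step ratio: r(k) = 1 * (k-\frac{1}{2}) (k+\frac{5}{2}) / [(k+\frac{13}{2}) (k+1)] ; factor over Q: parameters, x = 1, and C = 2.


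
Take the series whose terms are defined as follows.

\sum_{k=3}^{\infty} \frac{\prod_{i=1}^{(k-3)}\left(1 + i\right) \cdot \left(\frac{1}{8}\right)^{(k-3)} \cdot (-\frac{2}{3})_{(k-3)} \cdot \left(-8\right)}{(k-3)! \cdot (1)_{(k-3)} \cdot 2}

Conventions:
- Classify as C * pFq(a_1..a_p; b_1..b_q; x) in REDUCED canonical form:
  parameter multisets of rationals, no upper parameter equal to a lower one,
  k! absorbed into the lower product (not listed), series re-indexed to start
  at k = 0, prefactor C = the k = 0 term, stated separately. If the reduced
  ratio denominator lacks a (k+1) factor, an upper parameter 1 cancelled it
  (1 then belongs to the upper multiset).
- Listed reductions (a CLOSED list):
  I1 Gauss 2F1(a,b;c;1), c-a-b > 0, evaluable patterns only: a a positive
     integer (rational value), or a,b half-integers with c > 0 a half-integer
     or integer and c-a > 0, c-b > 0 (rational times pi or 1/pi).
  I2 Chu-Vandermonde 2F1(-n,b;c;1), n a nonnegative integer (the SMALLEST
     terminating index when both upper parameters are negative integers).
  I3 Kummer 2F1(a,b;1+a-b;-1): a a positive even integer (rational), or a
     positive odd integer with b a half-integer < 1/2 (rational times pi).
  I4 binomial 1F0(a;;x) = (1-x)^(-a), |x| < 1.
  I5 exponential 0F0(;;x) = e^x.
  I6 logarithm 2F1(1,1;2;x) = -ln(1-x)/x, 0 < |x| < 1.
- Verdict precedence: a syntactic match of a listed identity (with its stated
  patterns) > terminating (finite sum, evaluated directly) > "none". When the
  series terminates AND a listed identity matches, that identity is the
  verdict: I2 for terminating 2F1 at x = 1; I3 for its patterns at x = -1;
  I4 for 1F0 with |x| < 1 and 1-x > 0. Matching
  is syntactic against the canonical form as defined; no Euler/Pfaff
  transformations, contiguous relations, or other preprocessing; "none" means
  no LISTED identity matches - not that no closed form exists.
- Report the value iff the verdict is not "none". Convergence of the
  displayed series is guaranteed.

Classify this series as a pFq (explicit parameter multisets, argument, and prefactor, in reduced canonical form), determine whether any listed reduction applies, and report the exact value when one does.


The series (x = \frac{1}{8}) is 2F1: upper {-\frac{2}{3}, 2}, lower {1}, prefactor -4. Verdict: no listed reduction: x = \frac{1}{8} and upper {-\frac{2}{3}, 2} fail every I1-I6 pattern.

Key observation: from the first term -4: the running product (C = -4) telescopes to a rising factorial.
Adjacent-term ratio: r(k) = \frac{1}{8} * (k-\frac{2}{3}) (k+2) / [(k+1) (k+1)] ; factor over Q: parameters, x = \frac{1}{8}, and C = -4.


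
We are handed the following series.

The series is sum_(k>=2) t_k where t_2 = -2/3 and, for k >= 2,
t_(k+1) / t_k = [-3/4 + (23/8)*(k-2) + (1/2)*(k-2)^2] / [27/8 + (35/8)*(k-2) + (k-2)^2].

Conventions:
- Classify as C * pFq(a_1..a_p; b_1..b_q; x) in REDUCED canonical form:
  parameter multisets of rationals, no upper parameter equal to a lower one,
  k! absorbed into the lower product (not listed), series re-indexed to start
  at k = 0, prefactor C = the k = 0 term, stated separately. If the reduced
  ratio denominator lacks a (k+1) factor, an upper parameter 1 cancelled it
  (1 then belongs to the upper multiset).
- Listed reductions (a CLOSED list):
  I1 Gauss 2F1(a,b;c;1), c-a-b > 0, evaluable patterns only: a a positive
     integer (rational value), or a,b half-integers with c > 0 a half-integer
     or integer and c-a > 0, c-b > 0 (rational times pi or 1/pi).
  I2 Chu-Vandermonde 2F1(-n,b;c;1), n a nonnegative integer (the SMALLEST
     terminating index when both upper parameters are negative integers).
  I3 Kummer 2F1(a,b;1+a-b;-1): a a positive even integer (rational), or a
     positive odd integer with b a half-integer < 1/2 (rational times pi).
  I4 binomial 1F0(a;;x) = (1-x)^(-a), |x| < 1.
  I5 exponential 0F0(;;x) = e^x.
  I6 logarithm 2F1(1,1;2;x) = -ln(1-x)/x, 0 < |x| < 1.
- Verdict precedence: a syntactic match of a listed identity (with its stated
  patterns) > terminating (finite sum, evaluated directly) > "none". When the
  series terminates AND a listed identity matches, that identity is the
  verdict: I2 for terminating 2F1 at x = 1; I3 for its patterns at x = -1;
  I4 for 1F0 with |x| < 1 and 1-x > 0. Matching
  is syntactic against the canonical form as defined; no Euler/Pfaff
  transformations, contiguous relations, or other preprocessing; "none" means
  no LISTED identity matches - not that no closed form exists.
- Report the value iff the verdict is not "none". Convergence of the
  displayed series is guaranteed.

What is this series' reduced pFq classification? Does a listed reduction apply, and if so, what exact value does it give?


At argument 1/2: a 2F1 with upper {-1/4, 6}, lower {27/8}, scaled by C = -2/3. Verdict: none. No listed pattern accepts 2F1(-1/4, 6; 27/8; 1/2).

Key observation: t_0 being -2/3, the expanded ratio factors over Q; C = -2/3, x = 1/2, roots give parameters.
Consecutive-term ratio: r(k) = (1/2) * (k-1/4) (k+6) / [(k+27/8) (k+1)] - rational in k, leading ratio (1/2); with t_0 = -2/3, classification follows.


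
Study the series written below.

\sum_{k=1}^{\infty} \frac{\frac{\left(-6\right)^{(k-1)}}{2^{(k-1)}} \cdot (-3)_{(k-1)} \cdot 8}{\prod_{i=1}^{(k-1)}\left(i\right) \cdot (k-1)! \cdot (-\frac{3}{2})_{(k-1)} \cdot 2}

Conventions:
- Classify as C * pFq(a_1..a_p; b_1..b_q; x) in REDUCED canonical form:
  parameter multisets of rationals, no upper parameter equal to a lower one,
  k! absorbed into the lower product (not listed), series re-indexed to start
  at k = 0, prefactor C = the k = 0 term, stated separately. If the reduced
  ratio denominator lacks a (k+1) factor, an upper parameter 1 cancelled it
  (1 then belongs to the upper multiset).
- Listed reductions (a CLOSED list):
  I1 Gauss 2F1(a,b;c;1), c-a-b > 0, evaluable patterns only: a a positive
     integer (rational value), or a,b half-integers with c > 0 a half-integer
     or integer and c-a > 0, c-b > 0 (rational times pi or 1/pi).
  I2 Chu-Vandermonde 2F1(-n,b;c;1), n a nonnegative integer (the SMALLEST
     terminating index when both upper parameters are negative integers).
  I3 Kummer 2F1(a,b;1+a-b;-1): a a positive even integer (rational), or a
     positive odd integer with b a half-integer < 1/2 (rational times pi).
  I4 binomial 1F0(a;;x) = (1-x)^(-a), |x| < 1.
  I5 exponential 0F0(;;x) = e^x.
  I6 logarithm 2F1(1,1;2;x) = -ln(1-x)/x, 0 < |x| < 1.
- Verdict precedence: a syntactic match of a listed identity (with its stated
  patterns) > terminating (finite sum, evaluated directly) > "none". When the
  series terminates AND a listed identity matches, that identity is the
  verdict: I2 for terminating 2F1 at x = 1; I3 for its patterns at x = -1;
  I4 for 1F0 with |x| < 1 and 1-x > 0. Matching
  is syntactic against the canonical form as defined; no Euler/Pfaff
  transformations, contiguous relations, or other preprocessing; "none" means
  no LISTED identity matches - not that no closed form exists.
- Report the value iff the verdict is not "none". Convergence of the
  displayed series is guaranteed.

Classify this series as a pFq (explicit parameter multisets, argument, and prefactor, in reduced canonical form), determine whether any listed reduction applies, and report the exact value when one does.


Key step: from the first term 4: the lower running product (prefactor 4) is a rising factorial.
Ratio: r(k) = -3 * (k-3) / [(k-\frac{3}{2}) (k+1) (k+1)] - poly over poly, x = -3 from leading terms; C = 4 at k = 0.

With C = 4: the canonical form is 1F2(-3; -\frac{3}{2}, 1; -3). Verdict: terminating (-3 upstairs). 4 nonzero terms in all; added directly. Sum: 100.


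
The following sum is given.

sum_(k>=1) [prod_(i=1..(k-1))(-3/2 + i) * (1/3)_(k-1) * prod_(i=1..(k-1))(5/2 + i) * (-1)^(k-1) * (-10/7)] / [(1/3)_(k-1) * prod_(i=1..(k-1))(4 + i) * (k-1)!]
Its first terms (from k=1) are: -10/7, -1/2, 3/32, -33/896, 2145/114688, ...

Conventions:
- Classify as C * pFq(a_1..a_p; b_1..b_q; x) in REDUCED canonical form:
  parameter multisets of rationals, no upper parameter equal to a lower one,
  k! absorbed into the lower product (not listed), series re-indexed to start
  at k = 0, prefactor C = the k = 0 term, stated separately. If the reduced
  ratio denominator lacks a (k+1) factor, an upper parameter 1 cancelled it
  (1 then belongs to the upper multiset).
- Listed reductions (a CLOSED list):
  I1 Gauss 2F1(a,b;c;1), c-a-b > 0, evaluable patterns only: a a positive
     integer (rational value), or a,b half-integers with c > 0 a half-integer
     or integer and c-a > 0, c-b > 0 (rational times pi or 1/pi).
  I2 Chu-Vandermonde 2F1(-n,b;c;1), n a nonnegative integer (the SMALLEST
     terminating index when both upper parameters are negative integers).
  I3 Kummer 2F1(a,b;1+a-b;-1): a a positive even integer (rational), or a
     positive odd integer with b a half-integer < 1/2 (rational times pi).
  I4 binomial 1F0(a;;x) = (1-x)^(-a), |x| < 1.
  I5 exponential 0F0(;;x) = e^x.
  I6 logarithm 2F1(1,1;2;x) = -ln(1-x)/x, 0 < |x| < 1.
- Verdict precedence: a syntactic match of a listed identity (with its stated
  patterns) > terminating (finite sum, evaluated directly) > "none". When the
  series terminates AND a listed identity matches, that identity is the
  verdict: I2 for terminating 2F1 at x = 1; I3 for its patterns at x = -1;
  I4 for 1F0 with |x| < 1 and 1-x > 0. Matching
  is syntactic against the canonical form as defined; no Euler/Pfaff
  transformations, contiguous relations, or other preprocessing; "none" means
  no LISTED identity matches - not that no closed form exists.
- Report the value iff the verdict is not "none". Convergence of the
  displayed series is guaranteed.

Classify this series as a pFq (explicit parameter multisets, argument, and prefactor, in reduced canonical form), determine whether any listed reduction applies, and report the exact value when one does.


x = -1 here; the reduced form reads 2F1, upper {-1/2, 7/2}, lower {5}, C = -10/7. Verdict: no listed reduction: x = -1 and upper {-1/2, 7/2} fail every I1-I6 pattern.

Key step: t_0 = -10/7 here, and the lower running product (prefactor -10/7) is a rising factorial.
Consecutive-term ratio: r(k) = (-1) * (k-1/2) (k+7/2) / [(k+5) (k+1)] - rational; roots negated = parameters, x = (-1), C = -10/7.


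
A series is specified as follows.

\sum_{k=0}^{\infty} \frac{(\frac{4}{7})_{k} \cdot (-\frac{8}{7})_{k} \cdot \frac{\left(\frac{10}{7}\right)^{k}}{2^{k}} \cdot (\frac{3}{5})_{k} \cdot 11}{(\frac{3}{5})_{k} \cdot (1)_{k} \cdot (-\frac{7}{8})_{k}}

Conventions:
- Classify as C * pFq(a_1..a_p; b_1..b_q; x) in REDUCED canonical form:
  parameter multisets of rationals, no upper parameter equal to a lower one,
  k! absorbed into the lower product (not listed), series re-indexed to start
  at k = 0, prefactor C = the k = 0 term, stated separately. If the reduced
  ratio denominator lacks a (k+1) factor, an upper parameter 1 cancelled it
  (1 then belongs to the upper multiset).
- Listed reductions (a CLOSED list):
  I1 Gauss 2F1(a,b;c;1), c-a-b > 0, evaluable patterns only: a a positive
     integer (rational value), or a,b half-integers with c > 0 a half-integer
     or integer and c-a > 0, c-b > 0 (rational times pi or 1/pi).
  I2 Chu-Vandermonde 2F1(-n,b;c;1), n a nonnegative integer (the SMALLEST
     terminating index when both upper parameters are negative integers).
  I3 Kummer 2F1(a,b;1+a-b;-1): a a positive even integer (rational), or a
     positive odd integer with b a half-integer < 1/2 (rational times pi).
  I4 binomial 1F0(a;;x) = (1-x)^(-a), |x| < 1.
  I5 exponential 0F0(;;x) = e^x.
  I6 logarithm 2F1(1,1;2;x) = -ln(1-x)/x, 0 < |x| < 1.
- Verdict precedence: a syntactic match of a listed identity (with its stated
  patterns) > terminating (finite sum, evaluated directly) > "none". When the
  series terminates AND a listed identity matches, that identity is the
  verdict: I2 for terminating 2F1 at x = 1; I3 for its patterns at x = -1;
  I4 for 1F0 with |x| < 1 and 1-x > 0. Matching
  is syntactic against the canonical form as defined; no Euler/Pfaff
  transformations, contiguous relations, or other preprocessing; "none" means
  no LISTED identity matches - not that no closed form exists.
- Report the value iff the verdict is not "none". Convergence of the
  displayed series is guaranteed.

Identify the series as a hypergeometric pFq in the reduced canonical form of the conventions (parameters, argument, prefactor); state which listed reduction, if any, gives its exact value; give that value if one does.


With C = 11: the canonical form is 2F1(-\frac{8}{7}, \frac{4}{7}; -\frac{7}{8}; \frac{5}{7}). Verdict: none. No listed pattern accepts 2F1(-\frac{8}{7}, \frac{4}{7}; -\frac{7}{8}; \frac{5}{7}).

Key observation: t_0 = 11 here, and (1)_k (C = 11) is k! itself.
Adjacent-term ratio: r(k) = \frac{5}{7} * (k-\frac{8}{7}) (k+\frac{4}{7}) / [(k-\frac{7}{8}) (k+1)] - rational in k. x = \frac{5}{7}; t_0 = 11; negate the roots.


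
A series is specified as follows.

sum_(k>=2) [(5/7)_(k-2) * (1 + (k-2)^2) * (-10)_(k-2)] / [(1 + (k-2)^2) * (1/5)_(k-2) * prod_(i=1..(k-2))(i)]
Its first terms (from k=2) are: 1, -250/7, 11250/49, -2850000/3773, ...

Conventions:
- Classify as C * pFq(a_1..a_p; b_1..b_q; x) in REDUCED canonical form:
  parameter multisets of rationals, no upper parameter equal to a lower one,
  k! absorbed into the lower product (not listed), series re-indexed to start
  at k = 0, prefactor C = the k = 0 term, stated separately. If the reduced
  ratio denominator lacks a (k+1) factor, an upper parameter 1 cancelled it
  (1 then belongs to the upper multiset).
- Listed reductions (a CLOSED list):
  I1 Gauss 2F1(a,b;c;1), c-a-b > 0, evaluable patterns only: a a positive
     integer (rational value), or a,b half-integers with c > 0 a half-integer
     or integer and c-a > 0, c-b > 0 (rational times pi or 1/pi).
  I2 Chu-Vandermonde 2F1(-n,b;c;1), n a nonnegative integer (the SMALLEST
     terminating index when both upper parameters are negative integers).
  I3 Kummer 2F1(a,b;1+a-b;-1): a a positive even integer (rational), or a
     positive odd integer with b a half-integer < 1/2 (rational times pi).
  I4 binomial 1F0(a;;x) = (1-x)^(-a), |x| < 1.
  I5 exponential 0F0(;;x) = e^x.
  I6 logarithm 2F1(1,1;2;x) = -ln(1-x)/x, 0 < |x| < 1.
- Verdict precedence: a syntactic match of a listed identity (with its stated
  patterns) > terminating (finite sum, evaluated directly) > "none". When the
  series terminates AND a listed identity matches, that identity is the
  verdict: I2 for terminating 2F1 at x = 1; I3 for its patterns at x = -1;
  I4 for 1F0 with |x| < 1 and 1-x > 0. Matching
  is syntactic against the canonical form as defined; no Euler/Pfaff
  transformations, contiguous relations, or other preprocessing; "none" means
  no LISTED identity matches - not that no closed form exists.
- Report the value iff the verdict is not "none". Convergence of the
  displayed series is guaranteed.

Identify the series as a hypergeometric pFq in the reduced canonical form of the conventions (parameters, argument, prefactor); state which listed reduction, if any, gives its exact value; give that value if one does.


Prefactor 1, argument 1: 2F1 with upper {-10, 5/7} over lower {1/5}. Verdict: this is the Chu-Vandermonde identity I2 (terminating 2F1 at x = 1 with n = 10, b = 5/7, c = 1/5). Exact value: -15163425261756/57803192678119.

The tell: t_0 being 1, the factor k^2 + 1 cancels (top and bottom), leaving C = 1, x = 1.
Adjacent-term ratio: r(k) = 1 * (k-10) (k+5/7) / [(k+1/5) (k+1)] ; factor over Q: parameters, x = 1, and C = 1.


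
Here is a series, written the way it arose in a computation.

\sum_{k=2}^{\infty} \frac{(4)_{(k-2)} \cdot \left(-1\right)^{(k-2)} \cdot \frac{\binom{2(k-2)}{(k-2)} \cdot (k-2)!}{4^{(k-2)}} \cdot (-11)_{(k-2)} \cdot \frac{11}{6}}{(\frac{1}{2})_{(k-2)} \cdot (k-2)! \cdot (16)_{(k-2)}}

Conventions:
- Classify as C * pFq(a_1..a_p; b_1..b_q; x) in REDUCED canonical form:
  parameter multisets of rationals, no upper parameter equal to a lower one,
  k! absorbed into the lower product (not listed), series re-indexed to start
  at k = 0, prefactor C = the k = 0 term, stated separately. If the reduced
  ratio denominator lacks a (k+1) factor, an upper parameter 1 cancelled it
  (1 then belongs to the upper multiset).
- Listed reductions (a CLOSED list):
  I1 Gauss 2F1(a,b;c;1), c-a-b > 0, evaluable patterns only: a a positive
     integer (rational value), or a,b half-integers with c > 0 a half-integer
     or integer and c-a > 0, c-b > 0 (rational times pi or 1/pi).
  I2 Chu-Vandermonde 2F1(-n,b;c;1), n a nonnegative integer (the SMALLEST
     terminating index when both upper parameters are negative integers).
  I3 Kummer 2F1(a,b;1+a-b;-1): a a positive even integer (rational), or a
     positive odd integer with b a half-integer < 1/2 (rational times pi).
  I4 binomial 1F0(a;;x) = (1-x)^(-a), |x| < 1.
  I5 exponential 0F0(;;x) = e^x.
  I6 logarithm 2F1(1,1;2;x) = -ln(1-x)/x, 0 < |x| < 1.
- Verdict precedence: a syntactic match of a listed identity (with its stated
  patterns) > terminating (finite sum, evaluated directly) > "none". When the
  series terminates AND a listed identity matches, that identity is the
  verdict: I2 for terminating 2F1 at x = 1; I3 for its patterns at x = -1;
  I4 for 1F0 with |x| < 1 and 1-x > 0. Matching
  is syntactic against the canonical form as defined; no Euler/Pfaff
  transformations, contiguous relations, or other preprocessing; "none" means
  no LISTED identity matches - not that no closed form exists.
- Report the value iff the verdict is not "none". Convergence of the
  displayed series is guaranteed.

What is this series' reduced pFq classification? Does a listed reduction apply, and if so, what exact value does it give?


With C = \frac{11}{6}: the canonical form is 2F1(-11, 4; 16; -1). Verdict at x = -1: Kummer (I3) matches (x = -1; c = 16 equals 1+a-b for upper {-11, 4}: listed pattern). Value: \frac{385}{12}.

Key observation: with t_0 = \frac{11}{6}, C(2k,k) (C = 11/6, x = -1) equals 4^k (1/2)_k / k!.
Ratio: r(k) = -1 * (k-11) (k+4) / [(k+16) (k+1)] ; factor over Q: parameters, x = -1, and C = \frac{11}{6}.


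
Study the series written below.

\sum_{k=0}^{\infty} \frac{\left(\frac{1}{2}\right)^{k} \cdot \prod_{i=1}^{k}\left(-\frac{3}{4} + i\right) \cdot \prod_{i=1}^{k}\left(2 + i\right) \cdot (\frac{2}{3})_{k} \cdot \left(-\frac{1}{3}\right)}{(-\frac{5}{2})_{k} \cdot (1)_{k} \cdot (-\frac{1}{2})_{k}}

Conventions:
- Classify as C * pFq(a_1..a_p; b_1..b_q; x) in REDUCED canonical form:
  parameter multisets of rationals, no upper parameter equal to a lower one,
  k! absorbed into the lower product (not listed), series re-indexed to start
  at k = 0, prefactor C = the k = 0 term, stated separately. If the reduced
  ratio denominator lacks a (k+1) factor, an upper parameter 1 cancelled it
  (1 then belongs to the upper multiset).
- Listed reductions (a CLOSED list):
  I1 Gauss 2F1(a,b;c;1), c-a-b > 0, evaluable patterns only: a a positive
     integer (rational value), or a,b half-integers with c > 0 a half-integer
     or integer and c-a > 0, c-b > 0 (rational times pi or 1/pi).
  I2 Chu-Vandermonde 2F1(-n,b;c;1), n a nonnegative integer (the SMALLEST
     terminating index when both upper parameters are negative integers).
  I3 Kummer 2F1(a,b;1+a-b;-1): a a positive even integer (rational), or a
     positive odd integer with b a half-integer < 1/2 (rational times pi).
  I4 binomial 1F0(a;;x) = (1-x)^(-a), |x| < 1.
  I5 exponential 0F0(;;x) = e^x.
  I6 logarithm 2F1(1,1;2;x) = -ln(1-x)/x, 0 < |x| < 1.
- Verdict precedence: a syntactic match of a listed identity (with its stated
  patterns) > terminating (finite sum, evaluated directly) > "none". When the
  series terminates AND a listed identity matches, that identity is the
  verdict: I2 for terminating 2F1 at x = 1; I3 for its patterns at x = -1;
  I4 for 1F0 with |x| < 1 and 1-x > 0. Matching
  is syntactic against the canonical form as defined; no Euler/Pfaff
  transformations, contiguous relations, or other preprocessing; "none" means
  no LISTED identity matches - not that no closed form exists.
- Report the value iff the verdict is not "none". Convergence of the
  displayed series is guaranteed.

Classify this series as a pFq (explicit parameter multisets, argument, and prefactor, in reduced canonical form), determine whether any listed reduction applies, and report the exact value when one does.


The tell: t_0 being -\frac{1}{3}, the running product (C = -1/3) telescopes to a rising factorial.
Step ratio: r(k) = \frac{1}{2} * (k+\frac{1}{4}) (k+\frac{2}{3}) (k+3) / [(k-\frac{5}{2}) (k-\frac{1}{2}) (k+1)] - rational in k. x = \frac{1}{2}; t_0 = -\frac{1}{3}; negate the roots.

Prefactor -\frac{1}{3}, argument \frac{1}{2}: 3F2 with upper {\frac{1}{4}, \frac{2}{3}, 3} over lower {-\frac{5}{2}, -\frac{1}{2}}. Verdict: none. No listed pattern accepts 3F2(\frac{1}{4}, \frac{2}{3}, 3; -\frac{5}{2}, -\frac{1}{2}; \frac{1}{2}).


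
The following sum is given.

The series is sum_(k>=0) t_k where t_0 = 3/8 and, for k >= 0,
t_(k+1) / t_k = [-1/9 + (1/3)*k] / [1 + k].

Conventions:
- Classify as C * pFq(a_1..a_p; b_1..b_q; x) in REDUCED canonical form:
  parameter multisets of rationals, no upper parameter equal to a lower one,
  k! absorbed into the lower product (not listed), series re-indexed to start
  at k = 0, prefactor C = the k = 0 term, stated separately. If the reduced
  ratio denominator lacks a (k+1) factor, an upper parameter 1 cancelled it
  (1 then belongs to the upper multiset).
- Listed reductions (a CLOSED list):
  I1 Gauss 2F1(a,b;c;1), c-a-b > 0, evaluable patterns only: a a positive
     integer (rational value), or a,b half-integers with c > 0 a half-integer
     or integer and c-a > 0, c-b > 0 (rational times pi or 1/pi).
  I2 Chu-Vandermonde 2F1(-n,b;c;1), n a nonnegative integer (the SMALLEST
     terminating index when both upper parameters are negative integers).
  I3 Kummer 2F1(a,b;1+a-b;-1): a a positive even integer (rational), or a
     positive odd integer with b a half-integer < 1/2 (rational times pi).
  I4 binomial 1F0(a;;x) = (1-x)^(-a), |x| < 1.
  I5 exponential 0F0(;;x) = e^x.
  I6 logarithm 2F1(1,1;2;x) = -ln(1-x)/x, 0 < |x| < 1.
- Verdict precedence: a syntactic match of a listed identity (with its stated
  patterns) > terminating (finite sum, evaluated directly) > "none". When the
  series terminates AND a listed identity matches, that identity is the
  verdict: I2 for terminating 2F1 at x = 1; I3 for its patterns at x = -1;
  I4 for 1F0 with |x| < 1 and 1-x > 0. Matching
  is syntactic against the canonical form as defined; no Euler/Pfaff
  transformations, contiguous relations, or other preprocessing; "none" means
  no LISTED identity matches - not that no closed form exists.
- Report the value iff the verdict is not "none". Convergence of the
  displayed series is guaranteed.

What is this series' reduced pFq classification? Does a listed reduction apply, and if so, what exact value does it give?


With C = 3/8: the canonical form is 1F0(-1/3; -; 1/3). Verdict: binomial (I4) fires (the 1F0 binomial series: exponent 1/3, x = 1/3). Exact value: (3/8) * (2/3)^(1/3).

Structural cue: from the first term 3/8: the expanded ratio factors over Q; C = 3/8, x = 1/3, roots give parameters.
Term ratio: r(k) = (1/3) * (k-1/3) / [(k+1)] - poly over poly, x = (1/3) from leading terms; C = 3/8 at k = 0.


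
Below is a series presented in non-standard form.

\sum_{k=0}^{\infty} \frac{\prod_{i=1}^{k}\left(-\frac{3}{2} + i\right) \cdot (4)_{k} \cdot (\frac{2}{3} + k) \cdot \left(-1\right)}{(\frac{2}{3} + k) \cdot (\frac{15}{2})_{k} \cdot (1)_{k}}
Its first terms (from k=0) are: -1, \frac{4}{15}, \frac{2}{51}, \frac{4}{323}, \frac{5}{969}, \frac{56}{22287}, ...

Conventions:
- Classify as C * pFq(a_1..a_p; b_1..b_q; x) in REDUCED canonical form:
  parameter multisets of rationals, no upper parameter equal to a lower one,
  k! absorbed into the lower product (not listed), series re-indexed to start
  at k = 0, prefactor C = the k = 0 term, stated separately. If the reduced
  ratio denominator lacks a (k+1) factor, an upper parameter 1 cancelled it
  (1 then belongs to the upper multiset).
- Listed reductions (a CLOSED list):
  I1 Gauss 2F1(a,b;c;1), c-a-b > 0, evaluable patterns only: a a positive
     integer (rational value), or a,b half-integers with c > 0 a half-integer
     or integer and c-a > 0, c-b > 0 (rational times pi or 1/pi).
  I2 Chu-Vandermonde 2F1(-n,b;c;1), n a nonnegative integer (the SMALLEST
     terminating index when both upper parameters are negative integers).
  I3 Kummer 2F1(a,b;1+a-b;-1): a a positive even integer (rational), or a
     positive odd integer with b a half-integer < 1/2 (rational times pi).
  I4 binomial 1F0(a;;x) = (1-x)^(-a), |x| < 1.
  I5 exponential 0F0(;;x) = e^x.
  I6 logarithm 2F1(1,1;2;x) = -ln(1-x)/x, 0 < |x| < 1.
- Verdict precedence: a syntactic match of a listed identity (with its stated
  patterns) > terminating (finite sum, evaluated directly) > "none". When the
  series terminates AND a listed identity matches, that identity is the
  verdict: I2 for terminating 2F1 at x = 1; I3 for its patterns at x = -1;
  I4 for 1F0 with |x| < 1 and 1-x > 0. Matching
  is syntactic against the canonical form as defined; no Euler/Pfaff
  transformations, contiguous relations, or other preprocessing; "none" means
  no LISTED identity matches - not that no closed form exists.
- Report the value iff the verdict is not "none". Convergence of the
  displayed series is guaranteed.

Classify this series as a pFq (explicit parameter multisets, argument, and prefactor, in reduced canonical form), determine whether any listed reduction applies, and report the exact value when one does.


This is -1 * 2F1(-\frac{1}{2}, 4; \frac{15}{2}; 1) in reduced canonical form. Verdict: this is the Gauss summation I1 (x = 1: the Gamma ratio telescopes since c-a-b = 4 > 0 and a = 4 in Z>0). Sum: -\frac{429}{640}.

The tell: t_0 being -1, (1)_k (C = -1, x = 1) is k! itself.
Adjacent-term ratio: r(k) = 1 * (k-\frac{1}{2}) (k+4) / [(k+\frac{15}{2}) (k+1)] - rational in k. x = 1; t_0 = -1; negate the roots.


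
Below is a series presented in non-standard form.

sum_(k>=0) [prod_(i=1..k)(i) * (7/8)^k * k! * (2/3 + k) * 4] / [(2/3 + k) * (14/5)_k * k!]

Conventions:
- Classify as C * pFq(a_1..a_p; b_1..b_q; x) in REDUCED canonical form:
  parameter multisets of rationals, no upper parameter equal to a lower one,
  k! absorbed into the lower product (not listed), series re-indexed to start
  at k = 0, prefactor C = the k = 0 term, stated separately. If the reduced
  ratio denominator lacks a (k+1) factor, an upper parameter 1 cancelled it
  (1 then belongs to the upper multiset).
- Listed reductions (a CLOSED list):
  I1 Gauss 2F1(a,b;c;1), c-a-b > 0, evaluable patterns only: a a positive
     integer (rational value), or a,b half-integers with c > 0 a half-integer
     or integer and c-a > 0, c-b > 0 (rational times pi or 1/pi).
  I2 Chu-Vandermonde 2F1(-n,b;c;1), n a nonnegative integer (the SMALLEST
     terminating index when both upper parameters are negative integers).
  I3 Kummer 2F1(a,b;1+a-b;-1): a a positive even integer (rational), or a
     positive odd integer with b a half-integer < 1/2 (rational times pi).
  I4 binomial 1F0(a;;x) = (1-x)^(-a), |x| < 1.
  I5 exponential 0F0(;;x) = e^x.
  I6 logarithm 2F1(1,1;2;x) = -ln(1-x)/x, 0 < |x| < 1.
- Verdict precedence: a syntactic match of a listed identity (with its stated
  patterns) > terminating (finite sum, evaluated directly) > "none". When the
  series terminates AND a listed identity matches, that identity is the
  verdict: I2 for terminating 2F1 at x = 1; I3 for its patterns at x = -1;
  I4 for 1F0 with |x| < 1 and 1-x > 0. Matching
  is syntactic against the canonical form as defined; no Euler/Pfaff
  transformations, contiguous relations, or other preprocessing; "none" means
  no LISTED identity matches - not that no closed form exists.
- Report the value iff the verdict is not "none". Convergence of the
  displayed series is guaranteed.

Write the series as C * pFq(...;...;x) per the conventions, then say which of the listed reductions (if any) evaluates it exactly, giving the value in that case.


Classification (C = 4): 2F1 with upper {1, 1}, lower {14/5}, argument x = 7/8. Verdict: none. Every listed pattern misses the 2F1 form at 7/8, upper {1, 1}.

The tell: t_0 = 4 here, and k + 2/3 divides numerator and denominator alike; C = 4 after cancelling.
Adjacent-term ratio: r(k) = (7/8) * (k+1) (k+1) / [(k+14/5) (k+1)] - rational; roots negated = parameters, x = (7/8), C = 4.


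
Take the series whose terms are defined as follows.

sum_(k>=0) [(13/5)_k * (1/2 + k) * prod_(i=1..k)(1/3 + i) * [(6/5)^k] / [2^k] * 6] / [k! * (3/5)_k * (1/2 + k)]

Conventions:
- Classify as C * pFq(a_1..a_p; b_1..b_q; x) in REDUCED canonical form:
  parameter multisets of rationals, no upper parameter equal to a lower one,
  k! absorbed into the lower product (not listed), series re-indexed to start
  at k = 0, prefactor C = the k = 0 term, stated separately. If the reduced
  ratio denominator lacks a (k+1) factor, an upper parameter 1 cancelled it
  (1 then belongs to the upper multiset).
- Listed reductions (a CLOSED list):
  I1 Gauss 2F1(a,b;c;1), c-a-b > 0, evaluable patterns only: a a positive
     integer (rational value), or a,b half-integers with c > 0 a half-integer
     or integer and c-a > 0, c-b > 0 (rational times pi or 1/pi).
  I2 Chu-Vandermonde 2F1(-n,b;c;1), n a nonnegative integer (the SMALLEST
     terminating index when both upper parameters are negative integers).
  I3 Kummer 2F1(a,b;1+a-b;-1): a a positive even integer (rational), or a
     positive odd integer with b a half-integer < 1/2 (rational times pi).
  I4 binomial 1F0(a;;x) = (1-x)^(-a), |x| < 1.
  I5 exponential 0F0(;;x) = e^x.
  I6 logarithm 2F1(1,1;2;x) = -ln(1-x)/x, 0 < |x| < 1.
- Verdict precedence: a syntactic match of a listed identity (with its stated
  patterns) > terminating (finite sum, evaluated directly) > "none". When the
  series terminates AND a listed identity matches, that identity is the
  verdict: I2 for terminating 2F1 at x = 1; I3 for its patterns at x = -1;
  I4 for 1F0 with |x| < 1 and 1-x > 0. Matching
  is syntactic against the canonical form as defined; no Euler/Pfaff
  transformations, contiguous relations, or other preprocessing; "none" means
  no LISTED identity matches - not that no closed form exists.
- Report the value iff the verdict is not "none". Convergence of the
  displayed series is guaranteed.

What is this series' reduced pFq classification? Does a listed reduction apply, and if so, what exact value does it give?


Key step: t_0 being 6, the two k-th powers (C = 6, x = 3/5) combine into one argument.
Term ratio: r(k) = (3/5) * (k+4/3) (k+13/5) / [(k+3/5) (k+1)] - rational in k, leading ratio (3/5); with t_0 = 6, classification follows.

The series (x = 3/5) is 2F1: upper {4/3, 13/5}, lower {3/5}, prefactor 6. Verdict: none. A 2F1 with upper {4/3, 13/5} fits none of I1-I6 at x = 3/5; the sum runs forever.


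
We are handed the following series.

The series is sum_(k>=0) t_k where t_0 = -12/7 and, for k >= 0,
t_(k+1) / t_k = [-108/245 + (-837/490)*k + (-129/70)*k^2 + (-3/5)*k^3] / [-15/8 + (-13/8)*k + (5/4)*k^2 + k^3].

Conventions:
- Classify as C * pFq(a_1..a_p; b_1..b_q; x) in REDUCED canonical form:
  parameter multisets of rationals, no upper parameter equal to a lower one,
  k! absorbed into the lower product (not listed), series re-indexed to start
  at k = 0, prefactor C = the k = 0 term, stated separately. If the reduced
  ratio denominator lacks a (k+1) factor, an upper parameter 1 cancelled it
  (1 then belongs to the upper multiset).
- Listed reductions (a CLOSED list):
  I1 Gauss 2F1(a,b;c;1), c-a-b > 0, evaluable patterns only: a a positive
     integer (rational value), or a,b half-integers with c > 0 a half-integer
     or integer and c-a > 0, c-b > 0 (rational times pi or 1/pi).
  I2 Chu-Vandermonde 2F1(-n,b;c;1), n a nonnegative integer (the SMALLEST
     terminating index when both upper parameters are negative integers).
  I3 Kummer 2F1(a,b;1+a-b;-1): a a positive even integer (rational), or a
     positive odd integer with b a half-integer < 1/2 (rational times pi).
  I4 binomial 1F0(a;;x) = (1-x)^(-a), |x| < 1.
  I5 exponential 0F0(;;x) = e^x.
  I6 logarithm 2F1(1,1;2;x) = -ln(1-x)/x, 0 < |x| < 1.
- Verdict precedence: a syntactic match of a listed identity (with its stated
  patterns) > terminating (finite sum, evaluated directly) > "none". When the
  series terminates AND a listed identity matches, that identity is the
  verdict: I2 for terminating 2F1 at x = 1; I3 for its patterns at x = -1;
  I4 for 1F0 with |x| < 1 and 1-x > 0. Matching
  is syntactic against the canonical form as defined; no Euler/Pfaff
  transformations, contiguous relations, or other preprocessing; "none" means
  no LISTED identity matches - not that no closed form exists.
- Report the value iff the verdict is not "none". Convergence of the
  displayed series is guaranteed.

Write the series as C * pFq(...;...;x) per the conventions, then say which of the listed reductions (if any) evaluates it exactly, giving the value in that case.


Reduced: x = -3/5, 2F1, upper = {3/7, 8/7}, lower = {-5/4}, C = -12/7. Verdict: none - at argument -3/5 the multisets {3/7, 8/7} ; {-5/4} match no listed identity.

Key step: t_0 = -12/7 here, and the ratio is unreduced: k + 3/2 divides both sides (C = -12/7).
Term ratio: r(k) = (-3/5) * (k+3/7) (k+8/7) / [(k-5/4) (k+1)] ; factor over Q: parameters, x = (-3/5), and C = -12/7.


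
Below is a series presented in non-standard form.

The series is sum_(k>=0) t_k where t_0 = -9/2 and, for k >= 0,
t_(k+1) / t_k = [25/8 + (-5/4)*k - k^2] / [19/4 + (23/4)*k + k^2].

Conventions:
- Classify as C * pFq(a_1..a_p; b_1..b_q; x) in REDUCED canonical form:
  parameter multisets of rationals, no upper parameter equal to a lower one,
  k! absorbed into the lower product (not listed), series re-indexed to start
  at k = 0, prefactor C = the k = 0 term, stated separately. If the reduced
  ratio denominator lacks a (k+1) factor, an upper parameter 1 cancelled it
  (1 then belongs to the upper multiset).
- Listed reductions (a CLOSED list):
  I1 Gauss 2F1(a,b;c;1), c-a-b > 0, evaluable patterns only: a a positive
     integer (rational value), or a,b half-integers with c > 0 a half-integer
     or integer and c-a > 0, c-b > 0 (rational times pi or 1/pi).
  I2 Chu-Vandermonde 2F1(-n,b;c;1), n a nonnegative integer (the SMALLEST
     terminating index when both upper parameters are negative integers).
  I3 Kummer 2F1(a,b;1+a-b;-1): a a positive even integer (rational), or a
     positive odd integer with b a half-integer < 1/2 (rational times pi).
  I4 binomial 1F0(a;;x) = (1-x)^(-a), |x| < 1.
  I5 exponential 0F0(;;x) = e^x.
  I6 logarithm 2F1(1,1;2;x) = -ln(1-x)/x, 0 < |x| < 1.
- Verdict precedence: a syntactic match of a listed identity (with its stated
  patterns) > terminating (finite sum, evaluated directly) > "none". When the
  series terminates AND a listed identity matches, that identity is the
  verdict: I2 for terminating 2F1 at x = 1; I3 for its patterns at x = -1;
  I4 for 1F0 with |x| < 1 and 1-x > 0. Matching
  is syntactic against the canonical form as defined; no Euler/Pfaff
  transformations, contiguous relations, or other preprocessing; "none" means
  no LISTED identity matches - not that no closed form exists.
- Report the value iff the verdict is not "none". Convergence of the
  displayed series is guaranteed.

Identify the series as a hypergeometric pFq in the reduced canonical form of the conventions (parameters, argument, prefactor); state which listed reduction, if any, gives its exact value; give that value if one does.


This is -9/2 * 2F1(-5/4, 5/2; 19/4; -1) in reduced canonical form. Verdict: none (x = -1): each listed identity misses the multisets {-5/4, 5/2} ; {19/4}.

The tell: t_0 being -9/2, roots of the ratio polynomials (C = -9/2, x = -1) are the negated parameters.
Ratio: r(k) = (-1) * (k-5/4) (k+5/2) / [(k+19/4) (k+1)] - poly over poly, x = (-1) from leading terms; C = -9/2 at k = 0.
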